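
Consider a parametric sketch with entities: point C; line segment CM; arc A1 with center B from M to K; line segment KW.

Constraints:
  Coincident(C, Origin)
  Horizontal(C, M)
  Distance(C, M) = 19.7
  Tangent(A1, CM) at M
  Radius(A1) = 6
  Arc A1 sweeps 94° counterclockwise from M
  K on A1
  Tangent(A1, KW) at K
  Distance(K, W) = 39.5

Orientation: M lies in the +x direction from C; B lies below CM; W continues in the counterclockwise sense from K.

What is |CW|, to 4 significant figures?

48.69

C is at the origin; CM is horizontal with |CM| = 19.7 and M on the +x side, so M = (19.70, 0.000). A1 meets CM tangentially, so BM is at right angles to CM, so B = M + (0, -6) = (19.70, -6.000). On A1, M sits at bearing 90° from B; a 94° counterclockwise sweep puts K at bearing 184°, so K = B + 6.0·(cos 184°, sin 184°) = (13.71, -6.419). Tangency of A1 to KW means the radius BK is perpendicular to KW, so KW runs along (−sin 184°, cos 184°); with |KW| = 39.5, W = (16.47, -45.82). Then |CW| = |W − C| = 48.69.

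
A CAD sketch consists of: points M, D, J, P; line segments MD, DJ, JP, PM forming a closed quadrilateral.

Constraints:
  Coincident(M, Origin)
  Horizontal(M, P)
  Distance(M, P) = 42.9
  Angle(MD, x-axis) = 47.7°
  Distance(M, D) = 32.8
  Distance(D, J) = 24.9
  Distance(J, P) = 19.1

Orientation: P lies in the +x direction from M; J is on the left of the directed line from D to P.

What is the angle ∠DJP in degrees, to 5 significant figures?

92.254°

Checks: |DJ| = 24.90 ✓; |JP| = 19.10 ✓.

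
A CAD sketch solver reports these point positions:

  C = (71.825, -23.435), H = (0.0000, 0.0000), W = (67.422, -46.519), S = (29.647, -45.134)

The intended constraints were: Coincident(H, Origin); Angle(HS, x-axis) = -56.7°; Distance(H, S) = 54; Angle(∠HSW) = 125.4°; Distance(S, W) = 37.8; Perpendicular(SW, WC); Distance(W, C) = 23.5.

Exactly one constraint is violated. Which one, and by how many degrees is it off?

Perpendicular(SW, WC) — off by 8.70°.

H = (0.00, 0.00) ✓; HS at -56.70° ✓; |HS| = 54.00 ✓; ∠HSW = 125.4° ✓; |SW| = 37.80 ✓; ∠(SW, WC) = 81.30° ✗; |WC| = 23.50 ✓.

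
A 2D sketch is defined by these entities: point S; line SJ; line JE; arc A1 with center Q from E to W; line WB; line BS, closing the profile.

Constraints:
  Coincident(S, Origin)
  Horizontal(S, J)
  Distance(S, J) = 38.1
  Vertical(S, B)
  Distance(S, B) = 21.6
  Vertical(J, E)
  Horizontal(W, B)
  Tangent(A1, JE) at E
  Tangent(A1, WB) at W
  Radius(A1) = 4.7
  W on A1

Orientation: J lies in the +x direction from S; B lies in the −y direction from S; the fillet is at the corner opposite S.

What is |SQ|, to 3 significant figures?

37.4

S is at the origin; S and J share the same y with |SJ| = 38.1 and J on the +x side, so J = (38.1, 0.00). S and B share the same x with |SB| = 21.6 and B on the −y side, so B = (0.00, -21.6). The virtual corner opposite S is at (38.1, -21.6). The tangent condition forces QE to be normal to JE and the tangent condition forces QW to be normal to WB, with radius 4.7, so the center Q sits 4.7 in from both sides at Q = (33.4, -16.9). Then |SQ| = |Q − S| = 37.4.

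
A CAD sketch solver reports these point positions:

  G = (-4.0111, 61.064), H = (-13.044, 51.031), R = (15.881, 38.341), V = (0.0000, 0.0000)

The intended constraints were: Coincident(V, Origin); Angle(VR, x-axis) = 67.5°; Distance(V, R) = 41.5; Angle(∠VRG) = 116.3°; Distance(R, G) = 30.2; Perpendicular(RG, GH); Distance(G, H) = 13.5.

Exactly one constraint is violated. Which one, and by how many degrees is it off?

Perpendicular(RG, GH) — off by 6.80°.

V = (0.00, 0.00) ✓; VR at 67.50° ✓; |VR| = 41.50 ✓; ∠VRG = 116.3° ✓; |RG| = 30.20 ✓; ∠(RG, GH) = 96.80° ✗; |GH| = 13.50 ✓.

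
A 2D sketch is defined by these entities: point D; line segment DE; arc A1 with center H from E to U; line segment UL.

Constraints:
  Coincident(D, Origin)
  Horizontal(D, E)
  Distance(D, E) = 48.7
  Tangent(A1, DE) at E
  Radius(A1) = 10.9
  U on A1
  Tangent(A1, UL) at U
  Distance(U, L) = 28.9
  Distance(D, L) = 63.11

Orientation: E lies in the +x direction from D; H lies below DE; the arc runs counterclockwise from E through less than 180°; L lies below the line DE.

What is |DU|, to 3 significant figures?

40.9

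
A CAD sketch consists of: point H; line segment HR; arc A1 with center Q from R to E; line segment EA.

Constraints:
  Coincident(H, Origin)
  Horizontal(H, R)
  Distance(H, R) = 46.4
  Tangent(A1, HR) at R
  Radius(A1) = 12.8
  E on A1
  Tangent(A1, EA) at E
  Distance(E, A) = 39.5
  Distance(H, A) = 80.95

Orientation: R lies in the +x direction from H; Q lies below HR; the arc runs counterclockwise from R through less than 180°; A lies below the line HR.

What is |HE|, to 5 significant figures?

42.515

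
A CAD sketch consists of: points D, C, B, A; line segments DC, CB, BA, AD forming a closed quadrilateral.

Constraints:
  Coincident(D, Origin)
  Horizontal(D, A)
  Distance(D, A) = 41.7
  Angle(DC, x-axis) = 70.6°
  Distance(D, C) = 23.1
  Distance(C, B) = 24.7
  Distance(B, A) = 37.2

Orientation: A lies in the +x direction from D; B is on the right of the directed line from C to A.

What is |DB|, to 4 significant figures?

5.343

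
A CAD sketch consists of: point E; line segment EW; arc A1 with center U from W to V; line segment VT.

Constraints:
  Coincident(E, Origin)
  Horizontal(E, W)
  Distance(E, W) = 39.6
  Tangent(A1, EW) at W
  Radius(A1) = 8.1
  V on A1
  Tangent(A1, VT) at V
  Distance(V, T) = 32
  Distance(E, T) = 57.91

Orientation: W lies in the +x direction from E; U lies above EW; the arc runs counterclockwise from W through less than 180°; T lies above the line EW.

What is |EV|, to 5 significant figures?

48.520

Checks: ∠(UW, WE) = 90.00° ✓; |UV| = 8.100 ✓; ∠(UV, VT) = 90.00° ✓; |VT| = 32.00 ✓; |ET| = 57.91 ✓.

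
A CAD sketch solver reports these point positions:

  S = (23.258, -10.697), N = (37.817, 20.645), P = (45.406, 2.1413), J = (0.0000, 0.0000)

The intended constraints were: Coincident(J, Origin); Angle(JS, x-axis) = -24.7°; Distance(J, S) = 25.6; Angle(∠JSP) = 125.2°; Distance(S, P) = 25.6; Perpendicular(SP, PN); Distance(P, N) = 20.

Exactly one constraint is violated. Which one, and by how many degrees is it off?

Perpendicular(SP, PN) — off by 7.80°.

J = (0.00, 0.00) ✓; JS at -24.70° ✓; |JS| = 25.60 ✓; ∠JSP = 125.2° ✓; |SP| = 25.60 ✓; ∠(SP, PN) = 82.20° ✗; |PN| = 20.00 ✓.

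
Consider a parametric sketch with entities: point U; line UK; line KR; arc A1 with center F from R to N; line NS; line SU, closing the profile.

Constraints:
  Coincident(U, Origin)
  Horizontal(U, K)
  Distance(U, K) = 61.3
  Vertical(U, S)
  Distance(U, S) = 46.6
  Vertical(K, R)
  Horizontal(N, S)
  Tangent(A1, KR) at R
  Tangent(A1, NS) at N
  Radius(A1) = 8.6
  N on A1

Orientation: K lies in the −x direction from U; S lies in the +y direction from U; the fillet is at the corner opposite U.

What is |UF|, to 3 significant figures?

65.0

U is at the origin; UK is horizontal with |UK| = 61.3 and K on the −x side, so K = (-61.3, 0.00). U and S share the same x with |US| = 46.6 and S on the +y side, so S = (0.00, 46.6). The virtual corner opposite U is at (-61.3, 46.6). A1 meets KR tangentially, so FR is at right angles to KR and the tangent condition forces FN to be normal to NS, with radius 8.6, so the center F sits 8.6 in from both sides at F = (-52.7, 38.0). Then |UF| = |F − U| = 65.0.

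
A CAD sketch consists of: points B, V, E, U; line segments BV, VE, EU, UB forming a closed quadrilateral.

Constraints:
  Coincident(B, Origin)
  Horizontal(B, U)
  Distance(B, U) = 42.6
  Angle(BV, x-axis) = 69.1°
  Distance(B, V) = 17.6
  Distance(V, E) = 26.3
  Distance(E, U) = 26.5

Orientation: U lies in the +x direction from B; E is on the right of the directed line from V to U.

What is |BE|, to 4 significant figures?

18.74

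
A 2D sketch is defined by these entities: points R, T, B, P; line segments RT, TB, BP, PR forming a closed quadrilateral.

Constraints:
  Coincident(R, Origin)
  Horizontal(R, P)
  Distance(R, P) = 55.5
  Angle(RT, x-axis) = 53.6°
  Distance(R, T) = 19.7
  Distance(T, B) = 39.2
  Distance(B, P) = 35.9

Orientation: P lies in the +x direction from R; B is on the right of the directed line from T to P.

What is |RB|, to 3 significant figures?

33.2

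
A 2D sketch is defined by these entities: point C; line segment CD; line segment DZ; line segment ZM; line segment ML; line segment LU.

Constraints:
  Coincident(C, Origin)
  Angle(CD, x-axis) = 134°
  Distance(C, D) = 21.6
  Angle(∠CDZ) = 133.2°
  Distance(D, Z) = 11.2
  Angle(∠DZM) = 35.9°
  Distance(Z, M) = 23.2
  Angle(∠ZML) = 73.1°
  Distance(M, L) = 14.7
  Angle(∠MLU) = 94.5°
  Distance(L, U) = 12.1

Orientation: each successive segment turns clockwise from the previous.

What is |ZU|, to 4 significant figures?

13.49

C is at the origin; CD runs at 134.0° with length 21.6, so D = (-15.00, 15.54). ∠CDZ = 133.2° gives DZ at 87.20° from the x-axis; with |DZ| = 11.2, Z = (-14.46, 26.72). ∠DZM = 35.9° gives ZM at -56.90° from the x-axis; with |ZM| = 23.2, M = (-1.788, 7.289). ∠ZML = 73.1° gives ML at -163.8° from the x-axis; with |ML| = 14.7, L = (-15.90, 3.188). ∠MLU = 94.5° gives LU at 110.7° from the x-axis; with |LU| = 12.1, U = (-20.18, 14.51). Then |ZU| = |U − Z| = 13.49.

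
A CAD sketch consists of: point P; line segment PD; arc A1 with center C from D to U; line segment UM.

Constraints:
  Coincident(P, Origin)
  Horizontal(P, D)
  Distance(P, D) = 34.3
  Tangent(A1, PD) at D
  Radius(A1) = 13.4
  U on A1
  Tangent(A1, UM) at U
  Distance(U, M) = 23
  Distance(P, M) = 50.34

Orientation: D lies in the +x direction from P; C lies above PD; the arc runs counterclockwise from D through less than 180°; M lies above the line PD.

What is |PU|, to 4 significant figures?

49.82

P is at the origin; PD is horizontal with |PD| = 34.3 and D on the +x side, so D = (34.30, 0.000). Since A1 is tangent to PD there, CD ⟂ PD, so C = D + (0, 13.4) = (34.30, 13.40). Since CU ⟂ UM (tangency), |CM| = √(13.4² + 23.0²) = 26.62 regardless of where U sits on A1. So M lies on both circle(P, 50.34) and circle(C, 26.62); the above-PD intersection is M = (30.83, 39.79). U is the foot of the tangent from M: U = (44.90, 21.60).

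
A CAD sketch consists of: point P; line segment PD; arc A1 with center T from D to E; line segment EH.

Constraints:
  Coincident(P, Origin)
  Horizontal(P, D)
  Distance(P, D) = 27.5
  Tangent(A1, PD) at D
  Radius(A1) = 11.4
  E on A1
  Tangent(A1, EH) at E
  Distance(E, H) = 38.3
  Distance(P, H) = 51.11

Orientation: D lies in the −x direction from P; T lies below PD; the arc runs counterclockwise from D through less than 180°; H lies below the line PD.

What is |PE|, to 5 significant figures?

40.942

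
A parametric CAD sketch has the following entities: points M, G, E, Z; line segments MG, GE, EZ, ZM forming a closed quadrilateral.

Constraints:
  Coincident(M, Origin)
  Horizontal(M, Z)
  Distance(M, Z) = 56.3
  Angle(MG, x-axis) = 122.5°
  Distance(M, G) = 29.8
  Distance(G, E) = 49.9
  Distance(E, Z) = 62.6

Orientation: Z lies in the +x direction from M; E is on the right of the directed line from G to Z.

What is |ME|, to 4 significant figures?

22.85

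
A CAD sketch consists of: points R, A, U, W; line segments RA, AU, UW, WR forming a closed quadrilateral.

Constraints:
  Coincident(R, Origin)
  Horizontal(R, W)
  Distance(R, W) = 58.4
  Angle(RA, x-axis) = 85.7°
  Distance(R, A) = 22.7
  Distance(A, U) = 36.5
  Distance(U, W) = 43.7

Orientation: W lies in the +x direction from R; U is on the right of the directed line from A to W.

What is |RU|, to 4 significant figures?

19.44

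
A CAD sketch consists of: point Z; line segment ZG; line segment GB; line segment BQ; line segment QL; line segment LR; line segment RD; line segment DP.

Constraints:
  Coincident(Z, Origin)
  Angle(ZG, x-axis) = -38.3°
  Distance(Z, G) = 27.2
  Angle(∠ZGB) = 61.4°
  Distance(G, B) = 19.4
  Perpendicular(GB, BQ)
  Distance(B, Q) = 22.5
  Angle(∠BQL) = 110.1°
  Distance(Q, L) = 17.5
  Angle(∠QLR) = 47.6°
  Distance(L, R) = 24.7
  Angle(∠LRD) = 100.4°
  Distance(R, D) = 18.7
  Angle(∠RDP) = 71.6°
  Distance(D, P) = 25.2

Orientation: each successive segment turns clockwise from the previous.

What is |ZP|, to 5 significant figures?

8.8712

∠LRD = 100.4° gives RD at -168.80° from the x-axis; with |RD| = 18.7, D = (-10.568, -20.124). ∠RDP = 71.6° gives DP at 82.800° from the x-axis; with |DP| = 25.2, P = (-7.4099, 4.8777). Then |ZP| = |P − Z| = 8.8712.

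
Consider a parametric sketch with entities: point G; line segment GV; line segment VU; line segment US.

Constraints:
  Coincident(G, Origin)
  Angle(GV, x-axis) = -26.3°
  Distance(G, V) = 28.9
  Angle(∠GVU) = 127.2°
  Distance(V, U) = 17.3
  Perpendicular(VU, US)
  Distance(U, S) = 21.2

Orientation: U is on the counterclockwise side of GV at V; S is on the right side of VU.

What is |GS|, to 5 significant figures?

56.254

G is at the origin; GV runs at -26.3° with length 28.9, so V = 28.9·(cos -26.3°, sin -26.3°) = (25.908, -12.805). ∠GVU = 127.2°, so VU runs at -26.3° + (180° − 127.2°) = 26.500° from the x-axis; with |VU| = 17.3, U = V + 17.3·(cos 26.500°, sin 26.500°) = (41.391, -5.0855). VU ⟂ US; with |US| = 21.2 on the right of VU, S = U + 21.2·(0.44620, -0.89493) = (50.850, -24.058). Then |GS| = |S − G| = 56.254.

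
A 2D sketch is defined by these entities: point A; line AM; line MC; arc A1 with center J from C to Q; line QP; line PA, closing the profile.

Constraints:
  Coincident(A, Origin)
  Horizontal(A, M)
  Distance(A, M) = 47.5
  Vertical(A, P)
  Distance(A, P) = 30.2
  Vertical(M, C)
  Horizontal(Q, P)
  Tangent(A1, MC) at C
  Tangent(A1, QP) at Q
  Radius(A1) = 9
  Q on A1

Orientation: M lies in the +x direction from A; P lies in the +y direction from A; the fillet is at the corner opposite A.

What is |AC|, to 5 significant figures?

52.016

A is at the origin; AM is horizontal with |AM| = 47.5 and M on the +x side, so M = (47.500, 0.0000). AP is vertical with |AP| = 30.2 and P on the +y side, so P = (0.0000, 30.200). The virtual corner opposite A is at (47.500, 30.200). A1 meets MC tangentially, so JC is at right angles to MC and tangency of A1 to QP means the radius JQ is perpendicular to QP, with radius 9.0, so the center J sits 9.0 in from both sides at J = (38.500, 21.200). That places the tangent points at C = (47.500, 21.200) on MC and Q = (38.500, 30.200) on QP. Then |AC| = |C − A| = 52.016.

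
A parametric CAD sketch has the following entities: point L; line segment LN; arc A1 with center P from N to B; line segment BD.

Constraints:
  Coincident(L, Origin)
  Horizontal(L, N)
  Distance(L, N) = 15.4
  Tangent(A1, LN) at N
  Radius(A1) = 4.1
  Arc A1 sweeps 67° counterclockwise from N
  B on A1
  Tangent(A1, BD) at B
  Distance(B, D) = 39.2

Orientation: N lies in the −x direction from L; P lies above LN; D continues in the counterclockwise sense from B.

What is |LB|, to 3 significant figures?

11.9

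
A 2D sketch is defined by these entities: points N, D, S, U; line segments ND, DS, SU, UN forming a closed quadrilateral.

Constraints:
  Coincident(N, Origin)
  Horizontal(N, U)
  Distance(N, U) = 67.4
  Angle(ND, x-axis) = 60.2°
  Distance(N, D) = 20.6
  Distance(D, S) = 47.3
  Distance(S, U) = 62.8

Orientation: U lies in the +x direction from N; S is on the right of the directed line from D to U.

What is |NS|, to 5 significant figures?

31.714

N is at the origin; NU is horizontal with |NU| = 67.4 and U in +x, so U = (67.4, 0). ND runs at 60.2° with |ND| = 20.6, so D = (10.238, 17.876). S is determined by |DS| = 47.3 and |SU| = 62.8 together: it lies at the intersection of circle(D, 47.3) and circle(U, 62.8). With |DU| = 59.892, the foot of the radical line on DU is 15.699 from D and the perpendicular offset is √(47.3² − 15.699²) = 44.619. Taking the right-of-DU solution: S = (11.904, -29.395).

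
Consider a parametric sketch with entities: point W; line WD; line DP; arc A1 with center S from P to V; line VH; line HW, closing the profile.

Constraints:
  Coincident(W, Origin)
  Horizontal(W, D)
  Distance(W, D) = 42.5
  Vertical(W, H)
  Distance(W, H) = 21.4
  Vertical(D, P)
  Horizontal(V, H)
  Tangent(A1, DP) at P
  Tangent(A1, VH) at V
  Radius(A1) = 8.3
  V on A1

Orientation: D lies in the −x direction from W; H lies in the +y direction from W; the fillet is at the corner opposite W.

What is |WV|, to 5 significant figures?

40.344

W is at the origin; WD is horizontal with |WD| = 42.5 and D on the −x side, so D = (-42.500, 0.0000). W and H share the same x with |WH| = 21.4 and H on the +y side, so H = (0.0000, 21.400). The virtual corner opposite W is at (-42.500, 21.400). Since A1 is tangent to DP there, SP ⟂ DP and since A1 is tangent to VH there, SV ⟂ VH, with radius 8.3, so the center S sits 8.3 in from both sides at S = (-34.200, 13.100). That places the tangent points at P = (-42.500, 13.100) on DP and V = (-34.200, 21.400) on VH. Then |WV| = |V − W| = 40.344.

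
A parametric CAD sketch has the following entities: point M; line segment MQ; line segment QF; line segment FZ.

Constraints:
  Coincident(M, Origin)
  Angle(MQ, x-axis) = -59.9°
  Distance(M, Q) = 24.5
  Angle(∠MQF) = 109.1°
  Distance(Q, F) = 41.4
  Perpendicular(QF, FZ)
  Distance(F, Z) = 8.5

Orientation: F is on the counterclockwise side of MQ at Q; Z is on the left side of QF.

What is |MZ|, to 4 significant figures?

51.54

∠MQF = 109.1°, so QF runs at -59.9° + (180° − 109.1°) = 11.00° from the x-axis; with |QF| = 41.4, F = Q + 41.4·(cos 11.00°, sin 11.00°) = (52.93, -13.30). QF is perpendicular to FZ; with |FZ| = 8.5 on the left of QF, Z = F + 8.5·(-0.1908, 0.9816) = (51.30, -4.953). Then |MZ| = |Z − M| = 51.54.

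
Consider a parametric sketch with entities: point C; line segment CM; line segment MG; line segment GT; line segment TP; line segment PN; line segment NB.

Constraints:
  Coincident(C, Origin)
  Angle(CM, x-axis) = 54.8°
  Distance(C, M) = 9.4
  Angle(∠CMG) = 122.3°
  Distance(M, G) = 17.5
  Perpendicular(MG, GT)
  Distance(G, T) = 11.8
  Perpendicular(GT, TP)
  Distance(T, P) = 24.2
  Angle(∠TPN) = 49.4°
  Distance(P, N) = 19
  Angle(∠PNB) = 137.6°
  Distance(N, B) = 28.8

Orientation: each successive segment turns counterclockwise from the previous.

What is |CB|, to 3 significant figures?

41.7

∠TPN = 49.4° gives PN at 63.1° from the x-axis; with |PN| = 19.0, N = (5.68, 13.9). ∠PNB = 137.6° gives NB at 106° from the x-axis; with |NB| = 28.8, B = (-2.02, 41.7). Then |CB| = |B − C| = 41.7.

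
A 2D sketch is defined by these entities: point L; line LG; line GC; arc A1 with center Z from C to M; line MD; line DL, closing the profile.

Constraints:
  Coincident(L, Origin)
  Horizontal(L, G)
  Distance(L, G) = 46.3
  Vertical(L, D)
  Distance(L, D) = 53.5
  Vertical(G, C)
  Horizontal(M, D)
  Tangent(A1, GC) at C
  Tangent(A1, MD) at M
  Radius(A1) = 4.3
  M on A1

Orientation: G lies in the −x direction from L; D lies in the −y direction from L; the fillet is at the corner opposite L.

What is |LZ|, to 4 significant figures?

64.69

L and D share the same x with |LD| = 53.5 and D on the −y side, so D = (0.000, -53.50). The virtual corner opposite L is at (-46.30, -53.50). Since A1 is tangent to GC there, ZC ⟂ GC and the tangent condition forces ZM to be normal to MD, with radius 4.3, so the center Z sits 4.3 in from both sides at Z = (-42.00, -49.20). Then |LZ| = |Z − L| = 64.69.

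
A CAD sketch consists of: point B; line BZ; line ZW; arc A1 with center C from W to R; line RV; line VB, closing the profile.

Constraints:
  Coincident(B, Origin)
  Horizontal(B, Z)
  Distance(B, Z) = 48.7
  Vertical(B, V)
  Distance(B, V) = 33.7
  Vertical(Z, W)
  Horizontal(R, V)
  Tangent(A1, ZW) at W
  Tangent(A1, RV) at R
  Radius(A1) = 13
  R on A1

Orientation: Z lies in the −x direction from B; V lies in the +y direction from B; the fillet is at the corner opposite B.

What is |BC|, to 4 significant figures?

41.27

B is at the origin; BZ is horizontal with |BZ| = 48.7 and Z on the −x side, so Z = (-48.70, 0.000). B and V share the same x with |BV| = 33.7 and V on the +y side, so V = (0.000, 33.70). The virtual corner opposite B is at (-48.70, 33.70). The tangent condition forces CW to be normal to ZW and the tangent condition forces CR to be normal to RV, with radius 13.0, so the center C sits 13.0 in from both sides at C = (-35.70, 20.70). Then |BC| = |C − B| = 41.27.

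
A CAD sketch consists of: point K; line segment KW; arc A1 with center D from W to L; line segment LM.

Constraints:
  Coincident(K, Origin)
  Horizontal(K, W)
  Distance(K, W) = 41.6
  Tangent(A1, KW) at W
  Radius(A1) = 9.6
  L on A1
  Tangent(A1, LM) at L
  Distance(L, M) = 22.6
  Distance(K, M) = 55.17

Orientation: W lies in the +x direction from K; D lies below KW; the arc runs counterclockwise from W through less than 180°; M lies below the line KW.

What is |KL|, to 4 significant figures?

35.89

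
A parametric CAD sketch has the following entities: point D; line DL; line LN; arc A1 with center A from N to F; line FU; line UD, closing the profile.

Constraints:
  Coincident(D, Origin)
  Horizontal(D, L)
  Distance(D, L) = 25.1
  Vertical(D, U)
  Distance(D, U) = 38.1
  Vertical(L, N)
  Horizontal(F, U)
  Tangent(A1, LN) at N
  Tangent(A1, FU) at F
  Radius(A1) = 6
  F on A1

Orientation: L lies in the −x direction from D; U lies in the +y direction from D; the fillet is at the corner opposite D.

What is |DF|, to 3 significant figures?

42.6

D is at the origin; D and L share the same y with |DL| = 25.1 and L on the −x side, so L = (-25.1, 0.00). DU is vertical with |DU| = 38.1 and U on the +y side, so U = (0.00, 38.1). The virtual corner opposite D is at (-25.1, 38.1). Tangency of A1 to LN means the radius AN is perpendicular to LN and since A1 is tangent to FU there, AF ⟂ FU, with radius 6.0, so the center A sits 6.0 in from both sides at A = (-19.1, 32.1). That places the tangent points at N = (-25.1, 32.1) on LN and F = (-19.1, 38.1) on FU. Then |DF| = |F − D| = 42.6.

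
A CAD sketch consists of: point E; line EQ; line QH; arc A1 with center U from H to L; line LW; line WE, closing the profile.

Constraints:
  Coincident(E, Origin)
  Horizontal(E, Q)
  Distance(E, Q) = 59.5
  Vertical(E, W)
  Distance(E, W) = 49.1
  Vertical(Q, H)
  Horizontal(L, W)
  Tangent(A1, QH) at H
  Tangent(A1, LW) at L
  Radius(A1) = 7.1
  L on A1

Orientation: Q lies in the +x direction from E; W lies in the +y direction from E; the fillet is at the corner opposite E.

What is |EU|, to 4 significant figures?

67.15

E is at the origin; E and Q share the same y with |EQ| = 59.5 and Q on the +x side, so Q = (59.50, 0.000). EW is vertical with |EW| = 49.1 and W on the +y side, so W = (0.000, 49.10). The virtual corner opposite E is at (59.50, 49.10). A1 meets QH tangentially, so UH is at right angles to QH and A1 meets LW tangentially, so UL is at right angles to LW, with radius 7.1, so the center U sits 7.1 in from both sides at U = (52.40, 42.00). Then |EU| = |U − E| = 67.15.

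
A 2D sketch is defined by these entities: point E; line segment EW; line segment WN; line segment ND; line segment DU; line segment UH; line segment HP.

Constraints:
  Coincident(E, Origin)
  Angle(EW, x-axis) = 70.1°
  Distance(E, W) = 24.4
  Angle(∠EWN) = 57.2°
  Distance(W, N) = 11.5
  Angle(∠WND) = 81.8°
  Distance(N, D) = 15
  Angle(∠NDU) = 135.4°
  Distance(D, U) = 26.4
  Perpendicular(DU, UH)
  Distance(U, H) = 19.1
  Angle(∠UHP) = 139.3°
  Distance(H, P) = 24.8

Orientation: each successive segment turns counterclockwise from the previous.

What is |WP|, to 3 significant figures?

23.6

DU ⟂ UH, so UH runs at 65.7°; with |UH| = 19.1, H = (34.4, 12.9). ∠UHP = 139.3° gives HP at 106° from the x-axis; with |HP| = 24.8, P = (27.4, 36.7). Then |WP| = |P − W| = 23.6.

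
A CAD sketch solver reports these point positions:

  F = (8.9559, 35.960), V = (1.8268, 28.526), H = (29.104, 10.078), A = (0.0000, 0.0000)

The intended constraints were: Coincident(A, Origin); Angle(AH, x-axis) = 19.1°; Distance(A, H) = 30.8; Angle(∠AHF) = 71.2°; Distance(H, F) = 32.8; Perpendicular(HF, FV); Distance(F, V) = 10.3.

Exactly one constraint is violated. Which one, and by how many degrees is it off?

Perpendicular(HF, FV) — off by 8.30°.

A = (0.00, 0.00) ✓; AH at 19.10° ✓; |AH| = 30.80 ✓; ∠AHF = 71.20° ✓; |HF| = 32.80 ✓; ∠(HF, FV) = 98.30° ✗; |FV| = 10.30 ✓.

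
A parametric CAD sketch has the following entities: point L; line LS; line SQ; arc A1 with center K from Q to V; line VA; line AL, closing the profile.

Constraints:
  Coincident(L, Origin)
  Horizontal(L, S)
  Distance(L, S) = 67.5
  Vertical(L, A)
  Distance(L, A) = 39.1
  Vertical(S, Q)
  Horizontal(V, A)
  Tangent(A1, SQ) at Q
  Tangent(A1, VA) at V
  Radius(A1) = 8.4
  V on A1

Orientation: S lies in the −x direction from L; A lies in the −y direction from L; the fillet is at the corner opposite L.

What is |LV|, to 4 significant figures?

70.86

L is at the origin; L and S share the same y with |LS| = 67.5 and S on the −x side, so S = (-67.50, 0.000). L and A share the same x with |LA| = 39.1 and A on the −y side, so A = (0.000, -39.10). The virtual corner opposite L is at (-67.50, -39.10). Since A1 is tangent to SQ there, KQ ⟂ SQ and since A1 is tangent to VA there, KV ⟂ VA, with radius 8.4, so the center K sits 8.4 in from both sides at K = (-59.10, -30.70). That places the tangent points at Q = (-67.50, -30.70) on SQ and V = (-59.10, -39.10) on VA. Then |LV| = |V − L| = 70.86.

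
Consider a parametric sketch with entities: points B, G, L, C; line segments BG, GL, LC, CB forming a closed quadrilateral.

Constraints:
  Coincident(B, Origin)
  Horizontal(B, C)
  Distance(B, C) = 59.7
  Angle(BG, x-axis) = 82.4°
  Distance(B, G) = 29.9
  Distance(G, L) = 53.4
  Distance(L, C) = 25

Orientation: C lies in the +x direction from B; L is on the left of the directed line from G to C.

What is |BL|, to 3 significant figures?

62.3

B is at the origin; B and C share the same y with |BC| = 59.7 and C in +x, so C = (59.7, 0). BG runs at 82.4° with |BG| = 29.9, so G = (3.95, 29.6). L is determined by |GL| = 53.4 and |LC| = 25.0 together: it lies at the intersection of circle(G, 53.4) and circle(C, 25.0). With |GC| = 63.1, the foot of the radical line on GC is 49.2 from G and the perpendicular offset is √(53.4² − 49.2²) = 20.8. Taking the left-of-GC solution: L = (57.1, 24.9).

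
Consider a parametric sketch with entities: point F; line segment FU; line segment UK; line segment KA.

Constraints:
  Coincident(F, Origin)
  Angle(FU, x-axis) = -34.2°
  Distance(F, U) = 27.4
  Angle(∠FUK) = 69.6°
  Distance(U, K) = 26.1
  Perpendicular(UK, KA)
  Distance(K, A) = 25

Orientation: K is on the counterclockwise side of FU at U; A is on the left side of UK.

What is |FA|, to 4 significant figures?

16.56

∠FUK = 69.6°, so UK runs at -34.2° + (180° − 69.6°) = 76.20° from the x-axis; with |UK| = 26.1, K = U + 26.1·(cos 76.20°, sin 76.20°) = (28.89, 9.946). The perpendicularity gives KA at right angles to UK; with |KA| = 25.0 on the left of UK, A = K + 25.0·(-0.9711, 0.2385) = (4.609, 15.91). Then |FA| = |A − F| = 16.56.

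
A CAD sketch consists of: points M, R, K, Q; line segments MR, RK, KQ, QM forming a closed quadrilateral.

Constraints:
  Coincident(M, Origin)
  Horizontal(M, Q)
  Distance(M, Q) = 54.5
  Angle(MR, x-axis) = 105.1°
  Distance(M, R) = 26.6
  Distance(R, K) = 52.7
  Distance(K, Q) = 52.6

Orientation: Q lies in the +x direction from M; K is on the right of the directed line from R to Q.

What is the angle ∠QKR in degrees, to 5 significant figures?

78.441°

M is at the origin; MQ is horizontal with |MQ| = 54.5 and Q in +x, so Q = (54.5, 0). MR runs at 105.1° with |MR| = 26.6, so R = (-6.9294, 25.682). K is determined by |RK| = 52.7 and |KQ| = 52.6 together: it lies at the intersection of circle(R, 52.7) and circle(Q, 52.6). With |RQ| = 66.582, the foot of the radical line on RQ is 33.370 from R and the perpendicular offset is √(52.7² − 33.370²) = 40.789. Taking the right-of-RQ solution: K = (8.1253, -24.822).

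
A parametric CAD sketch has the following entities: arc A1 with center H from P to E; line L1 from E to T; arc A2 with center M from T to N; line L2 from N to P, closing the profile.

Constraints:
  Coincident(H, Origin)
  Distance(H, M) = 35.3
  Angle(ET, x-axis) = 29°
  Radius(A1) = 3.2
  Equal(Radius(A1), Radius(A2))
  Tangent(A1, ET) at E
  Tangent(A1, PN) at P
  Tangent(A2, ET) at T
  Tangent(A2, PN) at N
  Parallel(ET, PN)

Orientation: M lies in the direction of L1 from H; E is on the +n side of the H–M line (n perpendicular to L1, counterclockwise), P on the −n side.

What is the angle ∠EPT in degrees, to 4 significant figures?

79.72°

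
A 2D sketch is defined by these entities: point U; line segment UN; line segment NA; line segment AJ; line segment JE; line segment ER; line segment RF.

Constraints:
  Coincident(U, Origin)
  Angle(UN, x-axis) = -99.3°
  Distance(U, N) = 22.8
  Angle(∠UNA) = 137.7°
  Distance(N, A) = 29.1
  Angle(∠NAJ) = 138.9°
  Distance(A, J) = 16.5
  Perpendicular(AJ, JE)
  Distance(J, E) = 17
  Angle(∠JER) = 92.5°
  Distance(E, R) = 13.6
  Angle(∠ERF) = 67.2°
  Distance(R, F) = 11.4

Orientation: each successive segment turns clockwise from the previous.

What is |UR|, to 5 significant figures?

36.594

The perpendicularity gives JE at right angles to AJ, so JE runs at 87.300°; with |JE| = 17.0, E = (-42.171, -22.817). ∠JER = 92.5° gives ER at -0.20000° from the x-axis; with |ER| = 13.6, R = (-28.571, -22.865). Then |UR| = |R − U| = 36.594.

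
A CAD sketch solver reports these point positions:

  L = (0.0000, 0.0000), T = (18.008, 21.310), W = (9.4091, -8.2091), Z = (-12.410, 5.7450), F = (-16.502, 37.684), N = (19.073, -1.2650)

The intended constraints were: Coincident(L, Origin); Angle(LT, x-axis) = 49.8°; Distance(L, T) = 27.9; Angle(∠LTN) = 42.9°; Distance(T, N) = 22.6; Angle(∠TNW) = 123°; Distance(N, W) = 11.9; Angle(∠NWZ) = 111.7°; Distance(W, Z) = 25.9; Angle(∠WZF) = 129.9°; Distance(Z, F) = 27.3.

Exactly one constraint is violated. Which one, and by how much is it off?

Distance(Z, F) = 27.3 — off by 4.90.

L = (0.00, 0.00) ✓; LT at 49.80° ✓; |LT| = 27.90 ✓; ∠LTN = 42.90° ✓; |TN| = 22.60 ✓; ∠TNW = 123.0° ✓; |NW| = 11.90 ✓; ∠NWZ = 111.7° ✓; |WZ| = 25.90 ✓; ∠WZF = 129.9° ✓; |ZF| = 32.20 ✗.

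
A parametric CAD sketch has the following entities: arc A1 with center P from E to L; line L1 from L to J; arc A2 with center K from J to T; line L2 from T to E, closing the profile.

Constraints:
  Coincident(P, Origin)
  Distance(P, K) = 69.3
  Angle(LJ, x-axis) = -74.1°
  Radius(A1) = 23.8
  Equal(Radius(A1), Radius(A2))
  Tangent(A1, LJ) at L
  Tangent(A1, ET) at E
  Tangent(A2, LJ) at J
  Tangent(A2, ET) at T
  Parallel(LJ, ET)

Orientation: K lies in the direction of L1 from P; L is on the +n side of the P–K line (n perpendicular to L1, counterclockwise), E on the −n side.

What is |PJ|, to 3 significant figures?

73.3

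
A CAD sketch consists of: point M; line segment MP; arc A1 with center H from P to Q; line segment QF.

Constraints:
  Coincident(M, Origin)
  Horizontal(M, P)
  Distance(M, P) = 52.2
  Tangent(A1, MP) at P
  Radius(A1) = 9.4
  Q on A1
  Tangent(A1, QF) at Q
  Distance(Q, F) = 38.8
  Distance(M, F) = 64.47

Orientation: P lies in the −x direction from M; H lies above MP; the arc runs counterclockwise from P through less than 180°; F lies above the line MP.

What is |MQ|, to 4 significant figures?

43.82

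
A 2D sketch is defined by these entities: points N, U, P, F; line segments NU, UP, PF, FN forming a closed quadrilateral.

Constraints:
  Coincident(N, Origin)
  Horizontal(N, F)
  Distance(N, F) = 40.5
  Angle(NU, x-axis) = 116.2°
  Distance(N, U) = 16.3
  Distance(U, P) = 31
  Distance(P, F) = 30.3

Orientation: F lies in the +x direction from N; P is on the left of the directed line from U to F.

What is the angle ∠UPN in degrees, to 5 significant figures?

29.360°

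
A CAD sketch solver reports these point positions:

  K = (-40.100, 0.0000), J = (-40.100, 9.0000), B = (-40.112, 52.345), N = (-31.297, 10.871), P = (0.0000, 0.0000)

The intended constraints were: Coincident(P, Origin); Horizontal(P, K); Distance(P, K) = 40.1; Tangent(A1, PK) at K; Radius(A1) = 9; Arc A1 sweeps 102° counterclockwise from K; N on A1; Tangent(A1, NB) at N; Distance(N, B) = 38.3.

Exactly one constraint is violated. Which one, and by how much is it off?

Distance(N, B) = 38.3 — off by 4.10.

P = (0.00, 0.00) ✓; P.y = 0.00, K.y = 0.00 ✓; |PK| = 40.10 ✓; ∠(JK, KP) = 90.00° ✓; |JK| = 9.000 ✓; bearing(J→N) − bearing(J→K) = 102.0° ✓; |JN| = 9.000 ✓; ∠(JN, NB) = 90.00° ✓; |NB| = 42.40 ✗.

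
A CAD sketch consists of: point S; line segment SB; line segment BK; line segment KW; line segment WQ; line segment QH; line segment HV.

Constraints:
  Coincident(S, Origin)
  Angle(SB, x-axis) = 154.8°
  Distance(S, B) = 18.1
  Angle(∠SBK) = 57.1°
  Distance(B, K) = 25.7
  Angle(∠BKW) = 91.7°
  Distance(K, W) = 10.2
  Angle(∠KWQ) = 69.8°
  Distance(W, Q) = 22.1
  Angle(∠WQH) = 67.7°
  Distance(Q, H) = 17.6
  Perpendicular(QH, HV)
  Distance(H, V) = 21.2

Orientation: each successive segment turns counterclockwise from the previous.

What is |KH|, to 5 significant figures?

13.662

S is at the origin; SB runs at 154.8° with length 18.1, so B = (-16.377, 7.7066). ∠SBK = 57.1° gives BK at -82.300° from the x-axis; with |BK| = 25.7, K = (-12.934, -17.762). ∠BKW = 91.7° gives KW at 6.0000° from the x-axis; with |KW| = 10.2, W = (-2.7898, -16.695). ∠KWQ = 69.8° gives WQ at 116.20° from the x-axis; with |WQ| = 22.1, Q = (-12.547, 3.1339). ∠WQH = 67.7° gives QH at -131.50° from the x-axis; with |QH| = 17.6, H = (-24.209, -10.048). Then |KH| = |H − K| = 13.662.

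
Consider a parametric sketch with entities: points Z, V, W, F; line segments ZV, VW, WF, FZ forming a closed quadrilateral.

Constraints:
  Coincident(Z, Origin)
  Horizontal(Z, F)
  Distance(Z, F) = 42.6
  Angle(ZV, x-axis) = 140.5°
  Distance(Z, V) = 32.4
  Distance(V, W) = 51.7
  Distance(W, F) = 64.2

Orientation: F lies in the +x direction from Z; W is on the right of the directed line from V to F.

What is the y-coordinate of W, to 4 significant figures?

-29.95

Z is at the origin; Z and F share the same y with |ZF| = 42.6 and F in +x, so F = (42.6, 0). ZV runs at 140.5° with |ZV| = 32.4, so V = (-25.00, 20.61). W is determined by |VW| = 51.7 and |WF| = 64.2 together: it lies at the intersection of circle(V, 51.7) and circle(F, 64.2). With |VF| = 70.67, the foot of the radical line on VF is 25.09 from V and the perpendicular offset is √(51.7² − 25.09²) = 45.21. Taking the right-of-VF solution: W = (-14.19, -29.95).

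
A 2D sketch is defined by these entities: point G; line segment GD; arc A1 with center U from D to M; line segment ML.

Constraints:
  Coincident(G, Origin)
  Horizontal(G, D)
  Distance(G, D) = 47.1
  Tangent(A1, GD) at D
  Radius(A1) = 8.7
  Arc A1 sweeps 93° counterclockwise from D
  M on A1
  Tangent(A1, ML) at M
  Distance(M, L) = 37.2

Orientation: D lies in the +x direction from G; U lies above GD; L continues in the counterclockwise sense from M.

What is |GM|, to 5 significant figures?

56.534

G is at the origin; G and D share the same y with |GD| = 47.1 and D on the +x side, so D = (47.100, 0.0000). Since A1 is tangent to GD there, UD ⟂ GD, so U = D + (0, 8.7) = (47.100, 8.7000). On A1, D sits at bearing -90° from U; a 93° counterclockwise sweep puts M at bearing 3°, so M = U + 8.7·(cos 3°, sin 3°) = (55.788, 9.1553). Then |GM| = |M − G| = 56.534.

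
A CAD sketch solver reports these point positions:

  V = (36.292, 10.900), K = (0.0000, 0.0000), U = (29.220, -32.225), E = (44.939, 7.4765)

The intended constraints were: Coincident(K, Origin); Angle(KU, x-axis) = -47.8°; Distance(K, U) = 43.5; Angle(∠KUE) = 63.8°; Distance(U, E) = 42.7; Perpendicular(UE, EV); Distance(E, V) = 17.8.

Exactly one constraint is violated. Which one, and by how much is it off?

Distance(E, V) = 17.8 — off by 8.50.

K = (0.00, 0.00) ✓; KU at -47.80° ✓; |KU| = 43.50 ✓; ∠KUE = 63.80° ✓; |UE| = 42.70 ✓; ∠(UE, EV) = 90.00° ✓; |EV| = 9.300 ✗.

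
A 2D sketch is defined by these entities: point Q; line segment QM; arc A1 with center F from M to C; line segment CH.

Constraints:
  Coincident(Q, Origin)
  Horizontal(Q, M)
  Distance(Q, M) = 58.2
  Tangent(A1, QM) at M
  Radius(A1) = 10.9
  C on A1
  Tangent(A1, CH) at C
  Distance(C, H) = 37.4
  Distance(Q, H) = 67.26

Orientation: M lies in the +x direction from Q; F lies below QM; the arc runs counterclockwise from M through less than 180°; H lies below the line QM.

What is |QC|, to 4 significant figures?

48.52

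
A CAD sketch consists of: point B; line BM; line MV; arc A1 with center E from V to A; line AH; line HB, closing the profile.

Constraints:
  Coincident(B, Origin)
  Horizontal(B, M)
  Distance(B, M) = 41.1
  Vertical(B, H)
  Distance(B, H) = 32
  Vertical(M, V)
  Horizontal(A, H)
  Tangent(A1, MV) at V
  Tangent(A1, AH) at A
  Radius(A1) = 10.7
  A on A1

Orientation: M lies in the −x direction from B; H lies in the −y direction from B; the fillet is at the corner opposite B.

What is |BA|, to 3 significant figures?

44.1

B is at the origin; B and M share the same y with |BM| = 41.1 and M on the −x side, so M = (-41.1, 0.00). BH is vertical with |BH| = 32.0 and H on the −y side, so H = (0.00, -32.0). The virtual corner opposite B is at (-41.1, -32.0). A1 meets MV tangentially, so EV is at right angles to MV and the tangent condition forces EA to be normal to AH, with radius 10.7, so the center E sits 10.7 in from both sides at E = (-30.4, -21.3). That places the tangent points at V = (-41.1, -21.3) on MV and A = (-30.4, -32.0) on AH. Then |BA| = |A − B| = 44.1.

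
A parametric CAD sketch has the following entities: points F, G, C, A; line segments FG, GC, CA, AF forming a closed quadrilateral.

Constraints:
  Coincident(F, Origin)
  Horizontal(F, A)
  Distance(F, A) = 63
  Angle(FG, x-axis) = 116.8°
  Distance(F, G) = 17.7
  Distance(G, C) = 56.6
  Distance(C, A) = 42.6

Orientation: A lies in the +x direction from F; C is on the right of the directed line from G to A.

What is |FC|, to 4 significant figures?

39.75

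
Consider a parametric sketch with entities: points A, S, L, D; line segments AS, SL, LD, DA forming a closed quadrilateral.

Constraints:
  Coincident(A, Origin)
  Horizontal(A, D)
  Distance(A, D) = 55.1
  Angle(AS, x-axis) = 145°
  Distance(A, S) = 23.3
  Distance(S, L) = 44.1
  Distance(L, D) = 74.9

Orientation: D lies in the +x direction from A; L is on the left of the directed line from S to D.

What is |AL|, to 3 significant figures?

52.4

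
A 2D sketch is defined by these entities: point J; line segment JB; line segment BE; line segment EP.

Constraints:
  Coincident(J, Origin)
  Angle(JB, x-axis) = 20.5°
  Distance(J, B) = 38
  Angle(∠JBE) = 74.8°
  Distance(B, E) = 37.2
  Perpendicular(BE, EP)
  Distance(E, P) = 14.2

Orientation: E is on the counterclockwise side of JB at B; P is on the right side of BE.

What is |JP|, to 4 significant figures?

57.70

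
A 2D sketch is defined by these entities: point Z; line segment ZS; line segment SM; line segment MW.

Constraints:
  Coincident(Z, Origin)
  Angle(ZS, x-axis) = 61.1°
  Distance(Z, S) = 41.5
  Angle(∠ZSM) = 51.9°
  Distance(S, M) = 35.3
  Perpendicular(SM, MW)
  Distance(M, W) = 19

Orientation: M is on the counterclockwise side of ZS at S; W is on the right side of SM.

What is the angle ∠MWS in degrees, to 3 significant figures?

61.7°

∠ZSM = 51.9°, so SM runs at 61.1° + (180° − 51.9°) = 189° from the x-axis; with |SM| = 35.3, M = S + 35.3·(cos 189°, sin 189°) = (-14.8, 30.7). SM ⟂ MW; with |MW| = 19.0 on the right of SM, W = M + 19.0·(-0.160, 0.987) = (-17.8, 49.4). Then cos ∠MWS = WM·WS / (|WM||WS|), giving 61.7°.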